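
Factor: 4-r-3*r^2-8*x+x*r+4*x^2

(4*x-3*r-4)*(x+r-1)

Group: x*(4*x-3*r-4) + (r-1)*(4*x-3*r-4); both groups contain (4*x-3*r-4).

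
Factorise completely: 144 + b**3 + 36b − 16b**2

Testing divisors of the constant over divisors of the leading coefficient, b = 6 is a root, giving the factor (b − 6) and quotient b**2 − 10b − 24.
The remaining quadratic factors as (b + 2)(b − 12).

(b + 2)(b − 12)(b − 6)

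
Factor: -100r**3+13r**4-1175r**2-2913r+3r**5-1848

(3r+7)(r+1)(r-8)(r**2+9r+33)

Among the possible rational roots, r = 8 is a root, so (r-8) divides it; the quotient is 3r**4+37r**3+196r**2+393r+231.
Next, r = -7/3 is a root, giving the factor (3r+7) and quotient r**3+10r**2+42r+33.
Then r = -1 is a root, giving the factor (r+1) and quotient r**2+9r+33.
The quadratic r**2+9r+33 has discriminant -51 < 0 and is irreducible over ℤ.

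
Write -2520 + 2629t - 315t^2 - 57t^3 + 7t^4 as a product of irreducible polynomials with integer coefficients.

(7t - 8)(t + 7)(t - 5)(t - 9)

Testing divisors of the constant over divisors of the leading coefficient, t = 5 is a root, so (t - 5) is a factor; dividing leaves 7t^3 - 22t^2 - 425t + 504.
Continuing, t = -7 is a root, giving the factor (t + 7) and quotient 7t^2 - 71t + 72.
The remaining quadratic factors as (7t - 8)(t - 9).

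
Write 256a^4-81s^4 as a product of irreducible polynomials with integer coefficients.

(4a+3s)(4a-3s)(16a^2+9s^2)

Write as (16a^2)² − (9s^2)², then factor 16a^2-9s^2 once more.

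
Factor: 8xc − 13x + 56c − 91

(8c − 13)(x + 7)

Group as (8xc − 13x) + (56c − 91) = x(8c − 13) + 7(8c − 13).
Both groups share the factor (8c − 13).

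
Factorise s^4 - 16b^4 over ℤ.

(s - 2b)(s + 2b)(s^2 + 4b^2)

(s)⁴ − (2b)⁴ = ((s)² − (2b)²)((s)² + (2b)²); the first factor splits again, the second (s^2 + 4b^2) is irreducible.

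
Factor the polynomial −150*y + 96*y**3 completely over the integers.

6*y*(4*y + 5)*(4*y − 5)

Factor out 6*y, leaving 16*y**2 − 25, which is a difference of two squares.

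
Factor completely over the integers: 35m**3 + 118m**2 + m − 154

(5m + 14)(7m + 11)(m − 1)

Testing divisors of the constant over divisors of the leading coefficient, m = 1 is a root, giving the factor (m − 1) and quotient 35m**2 + 153m + 154.
The remaining quadratic factors as (5m + 14)(7m + 11).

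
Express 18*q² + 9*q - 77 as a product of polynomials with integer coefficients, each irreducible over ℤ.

Need a pair with product 18·(-77) = -1386 and sum 9: that's -33 and 42.
Split the middle term: 18*q² - 33*q + 42*q - 77 = 3*q*(6*q - 11) + 7*(6*q - 11).

(3*q + 7)*(6*q - 11)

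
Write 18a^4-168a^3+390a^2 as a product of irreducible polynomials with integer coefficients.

6a^2(3a-13)(a-5)

Pull out the common factor 6a^2, then factor the remaining trinomial.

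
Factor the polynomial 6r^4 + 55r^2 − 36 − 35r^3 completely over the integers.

Trying the rational-root candidates, r = 3/2 is a root, so (2r − 3) is a factor; dividing leaves 3r^3 − 13r^2 + 8r + 12.
Next, r = 2 is a root, giving the factor (r − 2) and quotient 3r^2 − 7r − 6.
The remaining quadratic factors as (3r + 2)(r − 3).

(2r − 3)(3r + 2)(r − 2)(r − 3)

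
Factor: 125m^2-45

Every term has a factor of 5. Then 25m^2-9 = (5m)² − (3)².

5(5m+3)(5m-3)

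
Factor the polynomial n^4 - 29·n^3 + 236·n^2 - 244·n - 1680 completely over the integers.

By the rational root theorem, n = 14 is a root, giving the factor (n - 14) and quotient n^3 - 15·n^2 + 26·n + 120.
Next, n = -2 is a root, giving the factor (n + 2) and quotient n^2 - 17·n + 60.
The remaining quadratic factors as (n - 5)(n - 12).

(n + 2)·(n - 12)·(n - 14)·(n - 5)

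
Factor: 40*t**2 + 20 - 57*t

(5*t - 4)*(8*t - 5)

Need a pair with product 40·20 = 800 and sum -57: that's -32 and -25.
Split the middle term: 40*t**2 - 32*t - 25*t + 20 = 8*t*(5*t - 4) - 5*(5*t - 4).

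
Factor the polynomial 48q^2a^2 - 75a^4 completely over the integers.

Factor out 3a^2, leaving 16q^2 - 25a^2, which is a difference of two squares.

3a^2(4q - 5a)(4q + 5a)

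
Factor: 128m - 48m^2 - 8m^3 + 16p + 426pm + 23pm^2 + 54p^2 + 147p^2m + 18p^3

Group: 3p(6p^2 + 47pm + 2p - 8m^2 + 16m) + (m + 8)(6p^2 + 47pm + 2p - 8m^2 + 16m); both groups contain (6p^2 + 47pm + 2p - 8m^2 + 16m), so (3p + m + 8) is a factor with cofactor 6p^2 + 47pm + 2p - 8m^2 + 16m.
The cofactor groups again: 6p^2 + 47pm + 2p - 8m^2 + 16m = p(6p - m + 2) + 8m(6p - m + 2); both groups contain (6p - m + 2), giving (p + 8m)(6p - m + 2).

(6p - m + 2)(p + 8m)(3p + m + 8)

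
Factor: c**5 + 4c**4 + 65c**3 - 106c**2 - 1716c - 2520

(c + 2)(c + 3)(c - 5)(c**2 + 4c + 84)

Trying the rational-root candidates, c = -2 is a root, so (c + 2) is a factor; dividing leaves c**4 + 2c**3 + 61c**2 - 228c - 1260.
Then c = -3 is a root, so (c + 3) is a factor; dividing leaves c**3 - c**2 + 64c - 420.
Continuing, c = 5 is a root, giving the factor (c - 5) and quotient c**2 + 4c + 84.
The quadratic c**2 + 4c + 84 has discriminant -320 < 0 and is irreducible over ℤ.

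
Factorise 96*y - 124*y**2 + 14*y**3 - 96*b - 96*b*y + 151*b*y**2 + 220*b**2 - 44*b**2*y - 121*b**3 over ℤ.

-(11*b + 14*y - 12)*(11*b + y - 8)*(b - y)

Group: b*(-121*b**2 - 165*b*y + 220*b - 14*y**2 + 124*y - 96) - y*(-121*b**2 - 165*b*y + 220*b - 14*y**2 + 124*y - 96); both groups contain (-121*b**2 - 165*b*y + 220*b - 14*y**2 + 124*y - 96), so (b - y) is a factor with cofactor -121*b**2 - 165*b*y + 220*b - 14*y**2 + 124*y - 96.
The cofactor groups again: -121*b**2 - 165*b*y + 220*b - 14*y**2 + 124*y - 96 = -11*b*(11*b + 14*y - 12) + (-y + 8)*(11*b + 14*y - 12); both groups contain (11*b + 14*y - 12), giving -(11*b + y - 8)*(11*b + 14*y - 12).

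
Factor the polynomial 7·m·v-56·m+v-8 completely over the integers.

(7·m+1)·(v-8)

Group as (7·m·v-56·m) + (v-8) = 7·m·(v-8) + (v-8).
Both groups share the factor (v-8).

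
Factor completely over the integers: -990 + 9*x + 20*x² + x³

(x + 11)*(x + 15)*(x - 6)

Trying the rational-root candidates, x = -11 is a root, so (x + 11) is a factor; dividing leaves x² + 9*x - 90.
The remaining quadratic factors as (x + 15)(x - 6).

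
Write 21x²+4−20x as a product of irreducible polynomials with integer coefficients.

(3x−2)(7x−2)

Need a pair with product 21·4 = 84 and sum −20: that's −6 and −14.
Split the middle term: 21x²−6x − 14x+4 = 3x(7x−2) − 2(7x−2).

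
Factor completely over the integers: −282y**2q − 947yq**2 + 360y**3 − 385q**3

Group: 12y(30y**2 − 41yq − 55q**2) + 7q(30y**2 − 41yq − 55q**2); both groups contain (30y**2 − 41yq − 55q**2), so (12y + 7q) is a factor with cofactor 30y**2 − 41yq − 55q**2.
The cofactor groups again: 30y**2 − 41yq − 55q**2 = 5y(6y + 5q) − 11q(6y + 5q); both groups contain (6y + 5q), giving (5y − 11q)(6y + 5q).

(5y − 11q)(6y + 5q)(12y + 7q)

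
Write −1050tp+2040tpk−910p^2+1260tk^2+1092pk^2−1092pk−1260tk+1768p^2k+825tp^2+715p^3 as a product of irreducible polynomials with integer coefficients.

(15t+13p)(11p+14k−14)(5p+6k)

Group: 15t(55p^2+136pk−70p+84k^2−84k) + 13p(55p^2+136pk−70p+84k^2−84k); both groups contain (55p^2+136pk−70p+84k^2−84k), so (15t+13p) is a factor with cofactor 55p^2+136pk−70p+84k^2−84k.
The cofactor groups again: 55p^2+136pk−70p+84k^2−84k = 5p(11p+14k−14) + 6k(11p+14k−14); both groups contain (11p+14k−14), giving (5p+6k)(11p+14k−14).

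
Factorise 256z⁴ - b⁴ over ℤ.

(4z - b)(4z + b)(16z² + b²)

Write as (16z²)² − (b²)², then factor 16z² - b² once more.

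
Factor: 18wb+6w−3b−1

(3b+1)(6w−1)

Group as (18wb+6w) + (−3b−1) = 6w(3b+1) − (3b+1).
Both groups share the factor (3b+1).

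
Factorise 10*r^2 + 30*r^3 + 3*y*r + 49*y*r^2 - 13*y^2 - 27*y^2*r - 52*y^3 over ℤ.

Group: y*(-52*y^2 - 79*y*r - 13*y - 30*r^2 - 10*r) - r*(-52*y^2 - 79*y*r - 13*y - 30*r^2 - 10*r); both groups contain (-52*y^2 - 79*y*r - 13*y - 30*r^2 - 10*r), so (y - r) is a factor with cofactor -52*y^2 - 79*y*r - 13*y - 30*r^2 - 10*r.
The cofactor groups again: -52*y^2 - 79*y*r - 13*y - 30*r^2 - 10*r = -13*y*(4*y + 3*r + 1) - 10*r*(4*y + 3*r + 1); both groups contain (4*y + 3*r + 1), giving -(13*y + 10*r)*(4*y + 3*r + 1).

-(y - r)*(13*y + 10*r)*(4*y + 3*r + 1)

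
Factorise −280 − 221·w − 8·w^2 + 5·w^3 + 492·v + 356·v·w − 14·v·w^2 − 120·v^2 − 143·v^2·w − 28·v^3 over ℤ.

−(4·v + w − 8)·(7·v − w − 5)·(v + 5·w + 7)

Group: 7·v·(−4·v^2 − 21·v·w − 20·v − 5·w^2 + 33·w + 56) + (−w − 5)·(−4·v^2 − 21·v·w − 20·v − 5·w^2 + 33·w + 56); both groups contain (−4·v^2 − 21·v·w − 20·v − 5·w^2 + 33·w + 56), so (7·v − w − 5) is a factor with cofactor −4·v^2 − 21·v·w − 20·v − 5·w^2 + 33·w + 56.
The cofactor groups again: −4·v^2 − 21·v·w − 20·v − 5·w^2 + 33·w + 56 = −4·v·(v + 5·w + 7) + (−w + 8)·(v + 5·w + 7); both groups contain (v + 5·w + 7), giving −(4·v + w − 8)·(v + 5·w + 7).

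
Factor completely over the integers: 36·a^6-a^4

a^4·(6·a+1)·(6·a-1)

Every term has a factor of a^4; factoring it out leaves 36·a^2-1.
Recognize a difference of squares with the parts 6·a and 1.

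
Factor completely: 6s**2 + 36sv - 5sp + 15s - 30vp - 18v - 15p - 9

Group: 6s(s + 6v + 3) + (-5p - 3)(s + 6v + 3); both groups contain (s + 6v + 3).

(6s - 5p - 3)(s + 6v + 3)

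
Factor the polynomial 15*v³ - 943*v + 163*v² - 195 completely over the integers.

(3*v - 13)*(5*v + 1)*(v + 15)

Trying the rational-root candidates, v = 13/3 is a root, giving the factor (3*v - 13) and quotient 5*v² + 76*v + 15.
The remaining quadratic factors as (5*v + 1)(v + 15).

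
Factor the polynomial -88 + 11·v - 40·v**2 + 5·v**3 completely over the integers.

Group as (5·v**3 + 11·v) + (-40·v**2 - 88) = v·(5·v**2 + 11) - 8·(5·v**2 + 11).
Both groups share the factor (5·v**2 + 11).

(v - 8)·(5·v**2 + 11)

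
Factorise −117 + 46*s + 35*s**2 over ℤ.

(5*s + 13)*(7*s − 9)

Need a pair with product 35·(−117) = −4095 and sum 46: that's −45 and 91.
Split the middle term: 35*s**2 − 45*s + 91*s − 117 = 5*s*(7*s − 9) + 13*(7*s − 9).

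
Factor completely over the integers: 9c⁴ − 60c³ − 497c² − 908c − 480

(3c + 5)(3c + 8)(c + 1)(c − 12)

By the rational root theorem, c = 12 is a root, giving the factor (c − 12) and quotient 9c³ + 48c² + 79c + 40.
Next, c = −5/3 is a root, so (3c + 5) divides it; the quotient is 3c² + 11c + 8.
The remaining quadratic factors as (c + 1)(3c + 8).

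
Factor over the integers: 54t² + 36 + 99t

9(2t + 1)(3t + 4)

Pull out the common factor 9, then factor the remaining trinomial.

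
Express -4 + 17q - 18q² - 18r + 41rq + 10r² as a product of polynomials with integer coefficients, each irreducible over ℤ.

(5r - 2q + 1)(2r + 9q - 4)

Group: 2r(5r - 2q + 1) + (9q - 4)(5r - 2q + 1); both groups contain (5r - 2q + 1).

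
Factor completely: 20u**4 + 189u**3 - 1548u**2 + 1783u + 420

Among the possible rational roots, u = 7/4 is a root, giving the factor (4u - 7) and quotient 5u**3 + 56u**2 - 289u - 60.
Then u = 4 is a root, so (u - 4) divides it; the quotient is 5u**2 + 76u + 15.
The remaining quadratic factors as (u + 15)(5u + 1).

(4u - 7)(5u + 1)(u + 15)(u - 4)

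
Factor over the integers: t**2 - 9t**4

-t**2(3t + 1)(3t - 1)

Every term has a factor of t**2; factoring it out leaves -9t**2 + 1.
Recognize a difference of squares with the parts 1 and 3t.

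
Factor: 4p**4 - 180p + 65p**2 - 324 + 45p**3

Testing divisors of the constant over divisors of the leading coefficient, p = 2 is a root, so (p - 2) divides it; the quotient is 4p**3 + 53p**2 + 171p + 162.
Continuing, p = -9/4 is a root, so (4p + 9) divides it; the quotient is p**2 + 11p + 18.
The remaining quadratic factors as (p + 2)(p + 9).

(4p + 9)(p + 2)(p + 9)(p - 2)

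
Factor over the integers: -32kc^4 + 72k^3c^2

Pull out the common factor 8kc^2; 9k^2 - 4c^2 is a difference of squares.

8c^2k(3k - 2c)(3k + 2c)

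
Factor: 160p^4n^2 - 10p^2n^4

Pull out the common factor 10p^2n^2; 16p^2 - n^2 is a difference of squares.

10n^2p^2(4p - n)(4p + n)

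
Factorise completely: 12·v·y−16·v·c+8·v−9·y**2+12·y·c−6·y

(3·y−4·c+2)·(4·v−3·y)

Group: 4·v·(3·y−4·c+2) − 3·y·(3·y−4·c+2); both groups contain (3·y−4·c+2).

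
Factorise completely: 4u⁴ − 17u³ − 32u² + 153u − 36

(4u − 1)(u + 3)(u − 3)(u − 4)

Among the possible rational roots, u = 1/4 is a root, giving the factor (4u − 1) and quotient u³ − 4u² − 9u + 36.
Next, u = 4 is a root, so (u − 4) is a factor; dividing leaves u² − 9.
The remaining quadratic factors as (u + 3)(u − 3).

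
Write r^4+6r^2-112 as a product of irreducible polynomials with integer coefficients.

(r^2+14)(r^2-8)

Substitute u = r^2 to get a quadratic in u, then factor.
r^2+14 is irreducible over ℤ (always positive, so no real roots).
r^2-8 is irreducible over ℤ (8 is not a perfect square).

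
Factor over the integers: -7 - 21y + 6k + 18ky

Group as (18ky + 6k) + (-21y - 7) = 6k(3y + 1) - 7(3y + 1).
Both groups share the factor (3y + 1).

(3y + 1)(6k - 7)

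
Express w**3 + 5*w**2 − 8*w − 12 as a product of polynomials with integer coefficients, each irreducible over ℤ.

Testing divisors of the constant over divisors of the leading coefficient, w = −1 is a root, giving the factor (w + 1) and quotient w**2 + 4*w − 12.
The remaining quadratic factors as (w + 6)(w − 2).

(w + 1)*(w + 6)*(w − 2)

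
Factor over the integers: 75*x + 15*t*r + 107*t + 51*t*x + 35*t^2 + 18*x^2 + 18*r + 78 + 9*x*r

Group: 5*t*(7*t + 6*x + 3*r + 13) + (3*x + 6)*(7*t + 6*x + 3*r + 13); both groups contain (7*t + 6*x + 3*r + 13).

(7*t + 6*x + 3*r + 13)*(5*t + 3*x + 6)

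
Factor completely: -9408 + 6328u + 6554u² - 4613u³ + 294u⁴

(6u + 7)(7u - 12)(7u - 8)(u - 14)

Testing divisors of the constant over divisors of the leading coefficient, u = 14 is a root, giving the factor (u - 14) and quotient 294u³ - 497u² - 404u + 672.
Then u = 8/7 is a root, so (7u - 8) divides it; the quotient is 42u² - 23u - 84.
The remaining quadratic factors as (7u - 12)(6u + 7).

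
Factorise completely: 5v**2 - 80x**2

Pull out the common factor 5; v**2 - 16x**2 is a difference of squares.

5(v + 4x)(v - 4x)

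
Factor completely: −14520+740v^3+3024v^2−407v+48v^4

Testing divisors of the constant over divisors of the leading coefficient, v = −11/2 is a root, so (2v+11) is a factor; dividing leaves 24v^3+238v^2+203v−1320.
Next, v = −15/4 is a root, giving the factor (4v+15) and quotient 6v^2+37v−88.
The remaining quadratic factors as (v+8)(6v−11).

(2v+11)(4v+15)(6v−11)(v+8)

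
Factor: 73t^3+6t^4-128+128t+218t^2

Testing divisors of the constant over divisors of the leading coefficient, t = -8/3 is a root, so (3t+8) divides it; the quotient is 2t^3+19t^2+22t-16.
Next, t = -2 is a root, giving the factor (t+2) and quotient 2t^2+15t-8.
The remaining quadratic factors as (t+8)(2t-1).

(2t-1)(3t+8)(t+2)(t+8)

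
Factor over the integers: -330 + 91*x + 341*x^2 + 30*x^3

Testing divisors of the constant over divisors of the leading coefficient, x = -6/5 is a root, giving the factor (5*x + 6) and quotient 6*x^2 + 61*x - 55.
The remaining quadratic factors as (6*x - 5)(x + 11).

(5*x + 6)*(6*x - 5)*(x + 11)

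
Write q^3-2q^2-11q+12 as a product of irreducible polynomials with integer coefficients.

Trying the rational-root candidates, q = -3 is a root, so (q+3) divides it; the quotient is q^2-5q+4.
The remaining quadratic factors as (q-4)(q-1).

(q+3)(q-1)(q-4)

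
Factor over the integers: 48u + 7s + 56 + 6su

(6u + 7)(s + 8)

Group as (6su + 7s) + (48u + 56) = s(6u + 7) + 8(6u + 7).
Both groups share the factor (6u + 7).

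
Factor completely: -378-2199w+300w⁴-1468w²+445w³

Trying the rational-root candidates, w = 9/4 is a root, so (4w-9) is a factor; dividing leaves 75w³+280w²+263w+42.
Then w = -1/5 is a root, so (5w+1) is a factor; dividing leaves 15w²+53w+42.
The remaining quadratic factors as (5w+6)(3w+7).

(3w+7)(4w-9)(5w+1)(5w+6)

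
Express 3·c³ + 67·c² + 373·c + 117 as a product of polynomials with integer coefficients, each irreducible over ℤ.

Among the possible rational roots, c = −13 is a root, so (c + 13) divides it; the quotient is 3·c² + 28·c + 9.
The remaining quadratic factors as (3·c + 1)(c + 9).

(3·c + 1)·(c + 13)·(c + 9)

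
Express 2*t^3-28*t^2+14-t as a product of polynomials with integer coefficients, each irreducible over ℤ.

(t-14)*(2*t^2-1)

Group as (2*t^3-t) + (-28*t^2+14) = t*(2*t^2-1) - 14*(2*t^2-1).
Both groups share the factor (2*t^2-1).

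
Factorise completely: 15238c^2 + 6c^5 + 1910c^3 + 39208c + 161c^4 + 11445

Testing divisors of the constant over divisors of the leading coefficient, c = -7/2 is a root, so (2c + 7) is a factor; dividing leaves 3c^4 + 70c^3 + 710c^2 + 5134c + 1635.
Then c = -15 is a root, so (c + 15) divides it; the quotient is 3c^3 + 25c^2 + 335c + 109.
Next, c = -1/3 is a root, so (3c + 1) divides it; the quotient is c^2 + 8c + 109.
The quadratic c^2 + 8c + 109 has discriminant -372 < 0 and is irreducible over ℤ.

(2c + 7)(3c + 1)(c + 15)(c^2 + 8c + 109)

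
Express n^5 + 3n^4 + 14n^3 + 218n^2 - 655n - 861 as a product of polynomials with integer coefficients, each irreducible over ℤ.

Trying the rational-root candidates, n = -7 is a root, so (n + 7) is a factor; dividing leaves n^4 - 4n^3 + 42n^2 - 76n - 123.
Then n = 3 is a root, giving the factor (n - 3) and quotient n^3 - n^2 + 39n + 41.
Continuing, n = -1 is a root, so (n + 1) divides it; the quotient is n^2 - 2n + 41.
The quadratic n^2 - 2n + 41 has discriminant -160 < 0 and is irreducible over ℤ.

(n + 1)(n + 7)(n - 3)(n^2 - 2n + 41)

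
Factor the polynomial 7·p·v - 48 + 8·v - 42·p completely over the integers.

(7·p + 8)·(v - 6)

Group as (7·p·v - 42·p) + (8·v - 48) = 7·p·(v - 6) + 8·(v - 6).
Both groups share the factor (v - 6).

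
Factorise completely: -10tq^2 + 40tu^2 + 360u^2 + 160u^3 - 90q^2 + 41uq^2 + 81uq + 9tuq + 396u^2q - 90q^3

(5u - 2q)(8u + 5q)(t + 4u + 9q + 9)

Group: 5u(8tu + 5tq + 32u^2 + 92uq + 72u + 45q^2 + 45q) - 2q(8tu + 5tq + 32u^2 + 92uq + 72u + 45q^2 + 45q); both groups contain (8tu + 5tq + 32u^2 + 92uq + 72u + 45q^2 + 45q), so (5u - 2q) is a factor with cofactor 8tu + 5tq + 32u^2 + 92uq + 72u + 45q^2 + 45q.
The cofactor groups again: 8tu + 5tq + 32u^2 + 92uq + 72u + 45q^2 + 45q = t(8u + 5q) + (4u + 9q + 9)(8u + 5q); both groups contain (8u + 5q), giving (t + 4u + 9q + 9)(8u + 5q).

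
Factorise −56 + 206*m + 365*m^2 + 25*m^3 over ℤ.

(5*m + 4)*(5*m − 1)*(m + 14)

Trying the rational-root candidates, m = −4/5 is a root, giving the factor (5*m + 4) and quotient 5*m^2 + 69*m − 14.
The remaining quadratic factors as (5*m − 1)(m + 14).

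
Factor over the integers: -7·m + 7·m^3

7·m·(m + 1)·(m - 1)

Every term has a factor of 7·m. Then m^2 - 1 = (m)² − (1)².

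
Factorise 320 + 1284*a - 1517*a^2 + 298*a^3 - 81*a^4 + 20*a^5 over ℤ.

Testing divisors of the constant over divisors of the leading coefficient, a = -1/5 is a root, giving the factor (5*a + 1) and quotient 4*a^4 - 17*a^3 + 63*a^2 - 316*a + 320.
Next, a = 5/4 is a root, so (4*a - 5) is a factor; dividing leaves a^3 - 3*a^2 + 12*a - 64.
Next, a = 4 is a root, so (a - 4) is a factor; dividing leaves a^2 + a + 16.
The quadratic a^2 + a + 16 has discriminant -63 < 0 and is irreducible over ℤ.

(4*a - 5)*(5*a + 1)*(a - 4)*(a^2 + a + 16)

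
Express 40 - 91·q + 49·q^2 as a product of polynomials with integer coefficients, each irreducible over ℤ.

(7·q - 5)·(7·q - 8)

Need a pair with product 49·40 = 1960 and sum -91: that's -56 and -35.
Split the middle term: 49·q^2 - 56·q - 35·q + 40 = 7·q·(7·q - 8) - 5·(7·q - 8).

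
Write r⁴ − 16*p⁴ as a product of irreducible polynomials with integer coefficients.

(r − 2*p)*(r + 2*p)*(r² + 4*p²)

Difference of squares twice: with A = r and B = 2*p, A⁴ − B⁴ = (A² − B²)(A² + B²), and A² − B² factors again.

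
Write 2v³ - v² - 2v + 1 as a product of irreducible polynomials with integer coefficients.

Group as (2v³ - 2v) + (-v² + 1) = 2v(v² - 1) - (v² - 1).
Both groups share the factor (v² - 1).

(2v - 1)(v + 1)(v - 1)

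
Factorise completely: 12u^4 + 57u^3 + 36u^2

Pull out the common factor 3u^2, then factor the remaining trinomial.

3u^2(4u + 3)(u + 4)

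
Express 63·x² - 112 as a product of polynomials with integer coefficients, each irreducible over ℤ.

7·(3·x + 4)·(3·x - 4)

Factor out 7, leaving 9·x² - 16, which is a difference of two squares.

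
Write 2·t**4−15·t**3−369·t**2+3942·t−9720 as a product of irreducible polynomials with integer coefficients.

(2·t−9)·(t+15)·(t−12)·(t−6)

By the rational root theorem, t = 9/2 is a root, so (2·t−9) divides it; the quotient is t**3−3·t**2−198·t+1080.
Continuing, t = −15 is a root, so (t+15) is a factor; dividing leaves t**2−18·t+72.
The remaining quadratic factors as (t−12)(t−6).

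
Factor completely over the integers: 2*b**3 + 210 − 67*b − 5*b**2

Among the possible rational roots, b = 7/2 is a root, so (2*b − 7) is a factor; dividing leaves b**2 + b − 30.
The remaining quadratic factors as (b − 5)(b + 6).

(2*b − 7)*(b + 6)*(b − 5)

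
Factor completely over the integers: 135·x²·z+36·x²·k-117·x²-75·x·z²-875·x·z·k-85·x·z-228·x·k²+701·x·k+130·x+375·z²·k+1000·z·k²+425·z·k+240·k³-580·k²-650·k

Group: 15·z·(9·x²-5·x·z-57·x·k-10·x+25·z·k+60·k²+50·k) + (4·k-13)·(9·x²-5·x·z-57·x·k-10·x+25·z·k+60·k²+50·k); both groups contain (9·x²-5·x·z-57·x·k-10·x+25·z·k+60·k²+50·k), so (15·z+4·k-13) is a factor with cofactor 9·x²-5·x·z-57·x·k-10·x+25·z·k+60·k²+50·k.
The cofactor groups again: 9·x²-5·x·z-57·x·k-10·x+25·z·k+60·k²+50·k = 9·x·(x-5·k) + (-5·z-12·k-10)·(x-5·k); both groups contain (x-5·k), giving (9·x-5·z-12·k-10)·(x-5·k).

(9·x-5·z-12·k-10)·(x-5·k)·(15·z+4·k-13)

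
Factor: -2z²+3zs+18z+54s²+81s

-(z-6s-9)(2z+9s)

Group: -2z(z-6s-9) - 9s(z-6s-9); both groups contain (z-6s-9).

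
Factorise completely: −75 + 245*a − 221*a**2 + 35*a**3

By the rational root theorem, a = 5 is a root, so (a − 5) divides it; the quotient is 35*a**2 − 46*a + 15.
The remaining quadratic factors as (5*a − 3)(7*a − 5).

(5*a − 3)*(7*a − 5)*(a − 5)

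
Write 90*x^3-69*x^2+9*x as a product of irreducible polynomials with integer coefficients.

Pull out the common factor 3*x, then factor the remaining trinomial.

3*x*(5*x-3)*(6*x-1)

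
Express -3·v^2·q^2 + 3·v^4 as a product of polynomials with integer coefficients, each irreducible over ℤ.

3·v^2·(v - q)·(v + q)

Every term has a factor of 3·v^2. Then v^2 - q^2 = (v)² − (q)².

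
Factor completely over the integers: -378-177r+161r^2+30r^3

(5r-9)(6r+7)(r+6)

By the rational root theorem, r = -6 is a root, so (r+6) is a factor; dividing leaves 30r^2-19r-63.
The remaining quadratic factors as (6r+7)(5r-9).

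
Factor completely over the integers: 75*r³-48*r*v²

Pull out the common factor 3*r; 25*r²-16*v² is a difference of squares.

3*r*(5*r+4*v)*(5*r-4*v)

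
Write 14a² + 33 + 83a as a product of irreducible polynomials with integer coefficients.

Need a pair with product 14·33 = 462 and sum 83: that's 77 and 6.
Split the middle term: 14a² + 77a + 6a + 33 = 7a(2a + 11) + 3(2a + 11).

(2a + 11)(7a + 3)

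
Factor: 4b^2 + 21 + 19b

(4b + 7)(b + 3)

Need a pair with product 4·21 = 84 and sum 19: that's 12 and 7.
Split the middle term: 4b^2 + 12b + 7b + 21 = 4b(b + 3) + 7(b + 3).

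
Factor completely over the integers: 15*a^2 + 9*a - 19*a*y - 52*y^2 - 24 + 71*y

(3*a + 4*y - 3)*(5*a - 13*y + 8)

Group: 3*a*(5*a - 13*y + 8) + (4*y - 3)*(5*a - 13*y + 8); both groups contain (5*a - 13*y + 8).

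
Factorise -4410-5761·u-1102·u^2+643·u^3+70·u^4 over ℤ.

Among the possible rational roots, u = -10 is a root, giving the factor (u+10) and quotient 70·u^3-57·u^2-532·u-441.
Next, u = 7/2 is a root, so (2·u-7) is a factor; dividing leaves 35·u^2+94·u+63.
The remaining quadratic factors as (7·u+9)(5·u+7).

(2·u-7)·(5·u+7)·(7·u+9)·(u+10)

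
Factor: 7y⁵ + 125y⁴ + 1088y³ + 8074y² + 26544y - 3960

(7y - 1)(y + 10)(y + 6)(y² + 2y + 66)

Among the possible rational roots, y = -6 is a root, so (y + 6) divides it; the quotient is 7y⁴ + 83y³ + 590y² + 4534y - 660.
Next, y = 1/7 is a root, so (7y - 1) is a factor; dividing leaves y³ + 12y² + 86y + 660.
Then y = -10 is a root, so (y + 10) divides it; the quotient is y² + 2y + 66.
The quadratic y² + 2y + 66 has discriminant -260 < 0 and is irreducible over ℤ.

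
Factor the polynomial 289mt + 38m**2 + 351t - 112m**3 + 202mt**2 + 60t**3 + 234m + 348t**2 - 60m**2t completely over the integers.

-(2m + 3t)(7m + 2t + 9)(8m - 10t - 13)

Group: 7m(-16m**2 - 4mt + 26m + 30t**2 + 39t) + (2t + 9)(-16m**2 - 4mt + 26m + 30t**2 + 39t); both groups contain (-16m**2 - 4mt + 26m + 30t**2 + 39t), so (7m + 2t + 9) is a factor with cofactor -16m**2 - 4mt + 26m + 30t**2 + 39t.
The cofactor groups again: -16m**2 - 4mt + 26m + 30t**2 + 39t = -8m(2m + 3t) + (10t + 13)(2m + 3t); both groups contain (2m + 3t), giving -(8m - 10t - 13)(2m + 3t).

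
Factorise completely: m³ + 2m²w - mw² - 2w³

(m + 2w)(m + w)(m - w)

Group: m(m² + mw - 2w²) + w(m² + mw - 2w²); both groups contain (m² + mw - 2w²), so (m + w) is a factor with cofactor m² + mw - 2w².
The cofactor groups again: m² + mw - 2w² = m(m - w) + 2w(m - w); both groups contain (m - w), giving (m + 2w)(m - w).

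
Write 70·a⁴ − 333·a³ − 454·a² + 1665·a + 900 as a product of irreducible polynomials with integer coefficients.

Among the possible rational roots, a = 12/5 is a root, giving the factor (5·a − 12) and quotient 14·a³ − 33·a² − 170·a − 75.
Continuing, a = 5 is a root, giving the factor (a − 5) and quotient 14·a² + 37·a + 15.
The remaining quadratic factors as (2·a + 1)(7·a + 15).

(2·a + 1)·(5·a − 12)·(7·a + 15)·(a − 5)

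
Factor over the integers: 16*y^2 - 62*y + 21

(2*y - 7)*(8*y - 3)

Need a pair with product 16·21 = 336 and sum -62: that's -6 and -56.
Split the middle term: 16*y^2 - 6*y - 56*y + 21 = 2*y*(8*y - 3) - 7*(8*y - 3).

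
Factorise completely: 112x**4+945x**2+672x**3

Pull out the common factor 7x**2, then factor the remaining trinomial.

7x**2(4x+15)(4x+9)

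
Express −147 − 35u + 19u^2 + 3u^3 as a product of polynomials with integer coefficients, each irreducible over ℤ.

Trying the rational-root candidates, u = −7 is a root, so (u + 7) divides it; the quotient is 3u^2 − 2u − 21.
The remaining quadratic factors as (u − 3)(3u + 7).

(3u + 7)(u + 7)(u − 3)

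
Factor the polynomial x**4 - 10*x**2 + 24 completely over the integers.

Substitute u = x**2 to get a quadratic in u, then factor.
x**2 - 6 is irreducible over ℤ (6 is not a perfect square).
x**2 - 4 is a difference of squares.

(x + 2)*(x - 2)*(x**2 - 6)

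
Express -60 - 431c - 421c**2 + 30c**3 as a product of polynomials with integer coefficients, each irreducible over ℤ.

Testing divisors of the constant over divisors of the leading coefficient, c = 15 is a root, so (c - 15) is a factor; dividing leaves 30c**2 + 29c + 4.
The remaining quadratic factors as (6c + 1)(5c + 4).

(5c + 4)(6c + 1)(c - 15)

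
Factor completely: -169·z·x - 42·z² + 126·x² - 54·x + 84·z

-(14·z - 9·x)·(3·z + 14·x - 6)

Group: -14·z·(3·z + 14·x - 6) + 9·x·(3·z + 14·x - 6); both groups contain (3·z + 14·x - 6).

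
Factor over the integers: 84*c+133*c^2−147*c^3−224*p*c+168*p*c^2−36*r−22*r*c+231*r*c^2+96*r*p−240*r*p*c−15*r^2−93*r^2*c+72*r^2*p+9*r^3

(3*r−3*c+4)*(3*r−7*c)*(r+8*p−7*c−3)

Group: 3*r*(3*r^2+24*r*p−28*r*c−9*r−56*p*c+49*c^2+21*c) + (−3*c+4)*(3*r^2+24*r*p−28*r*c−9*r−56*p*c+49*c^2+21*c); both groups contain (3*r^2+24*r*p−28*r*c−9*r−56*p*c+49*c^2+21*c), so (3*r−3*c+4) is a factor with cofactor 3*r^2+24*r*p−28*r*c−9*r−56*p*c+49*c^2+21*c.
The cofactor groups again: 3*r^2+24*r*p−28*r*c−9*r−56*p*c+49*c^2+21*c = 3*r*(r+8*p−7*c−3) − 7*c*(r+8*p−7*c−3); both groups contain (r+8*p−7*c−3), giving (3*r−7*c)*(r+8*p−7*c−3).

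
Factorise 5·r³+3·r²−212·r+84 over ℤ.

(5·r−2)·(r+7)·(r−6)

Among the possible rational roots, r = −7 is a root, giving the factor (r+7) and quotient 5·r²−32·r+12.
The remaining quadratic factors as (r−6)(5·r−2).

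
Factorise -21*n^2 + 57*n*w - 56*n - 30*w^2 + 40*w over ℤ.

-(3*n - 6*w + 8)*(7*n - 5*w)

Group: -7*n*(3*n - 6*w + 8) + 5*w*(3*n - 6*w + 8); both groups contain (3*n - 6*w + 8).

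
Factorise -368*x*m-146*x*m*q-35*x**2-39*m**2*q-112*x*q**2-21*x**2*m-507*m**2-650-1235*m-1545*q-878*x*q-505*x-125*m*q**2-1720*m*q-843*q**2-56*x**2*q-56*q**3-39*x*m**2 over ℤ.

-(7*x+13*m+7*q+10)*(3*m+8*q+5)*(x+q+13)

Group: x*(-21*x*m-56*x*q-35*x-39*m**2-125*m*q-95*m-56*q**2-115*q-50) + (q+13)*(-21*x*m-56*x*q-35*x-39*m**2-125*m*q-95*m-56*q**2-115*q-50); both groups contain (-21*x*m-56*x*q-35*x-39*m**2-125*m*q-95*m-56*q**2-115*q-50), so (x+q+13) is a factor with cofactor -21*x*m-56*x*q-35*x-39*m**2-125*m*q-95*m-56*q**2-115*q-50.
The cofactor groups again: -21*x*m-56*x*q-35*x-39*m**2-125*m*q-95*m-56*q**2-115*q-50 = -3*m*(7*x+13*m+7*q+10) + (-8*q-5)*(7*x+13*m+7*q+10); both groups contain (7*x+13*m+7*q+10), giving -(3*m+8*q+5)*(7*x+13*m+7*q+10).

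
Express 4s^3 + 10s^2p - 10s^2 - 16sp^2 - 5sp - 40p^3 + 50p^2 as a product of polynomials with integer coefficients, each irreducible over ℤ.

(s - 2p)(2s + 4p - 5)(2s + 5p)

Group: 2s(2s^2 + sp - 10p^2) + (4p - 5)(2s^2 + sp - 10p^2); both groups contain (2s^2 + sp - 10p^2), so (2s + 4p - 5) is a factor with cofactor 2s^2 + sp - 10p^2.
The cofactor groups again: 2s^2 + sp - 10p^2 = s(2s + 5p) - 2p(2s + 5p); both groups contain (2s + 5p), giving (s - 2p)(2s + 5p).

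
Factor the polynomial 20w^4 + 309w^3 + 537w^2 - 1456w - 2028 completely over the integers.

(4w + 13)(5w + 6)(w + 13)(w - 2)

Testing divisors of the constant over divisors of the leading coefficient, w = -13 is a root, so (w + 13) is a factor; dividing leaves 20w^3 + 49w^2 - 100w - 156.
Continuing, w = -6/5 is a root, so (5w + 6) divides it; the quotient is 4w^2 + 5w - 26.
The remaining quadratic factors as (w - 2)(4w + 13).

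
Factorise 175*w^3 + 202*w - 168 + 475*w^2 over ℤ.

(5*w + 7)*(5*w - 2)*(7*w + 12)

By the rational root theorem, w = -7/5 is a root, giving the factor (5*w + 7) and quotient 35*w^2 + 46*w - 24.
The remaining quadratic factors as (5*w - 2)(7*w + 12).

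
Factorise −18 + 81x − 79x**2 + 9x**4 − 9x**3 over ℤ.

By the rational root theorem, x = 2/3 is a root, so (3x − 2) is a factor; dividing leaves 3x**3 − x**2 − 27x + 9.
Next, x = 1/3 is a root, so (3x − 1) divides it; the quotient is x**2 − 9.
The remaining quadratic factors as (x + 3)(x − 3).

(3x − 1)(3x − 2)(x + 3)(x − 3)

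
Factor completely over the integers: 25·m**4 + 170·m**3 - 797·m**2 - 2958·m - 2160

Among the possible rational roots, m = -9 is a root, so (m + 9) divides it; the quotient is 25·m**3 - 55·m**2 - 302·m - 240.
Then m = 5 is a root, giving the factor (m - 5) and quotient 25·m**2 + 70·m + 48.
The remaining quadratic factors as (5·m + 6)(5·m + 8).

(5·m + 6)·(5·m + 8)·(m + 9)·(m - 5)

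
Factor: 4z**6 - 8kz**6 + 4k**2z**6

4z**6(k - 1)**2

Every term has a factor of 4z**6; factoring it out leaves k**2 - 2k + 1.
Recognize a perfect-square trinomial with the parts k and 1.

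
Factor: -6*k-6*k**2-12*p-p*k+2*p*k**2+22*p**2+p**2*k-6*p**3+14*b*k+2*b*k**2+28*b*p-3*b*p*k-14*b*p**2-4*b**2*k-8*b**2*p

-(4*b+3*p-2*k-2)*(b+p-3)*(2*p+k)

Group: b*(-8*b*p-4*b*k-6*p**2+p*k+4*p+2*k**2+2*k) + (p-3)*(-8*b*p-4*b*k-6*p**2+p*k+4*p+2*k**2+2*k); both groups contain (-8*b*p-4*b*k-6*p**2+p*k+4*p+2*k**2+2*k), so (b+p-3) is a factor with cofactor -8*b*p-4*b*k-6*p**2+p*k+4*p+2*k**2+2*k.
The cofactor groups again: -8*b*p-4*b*k-6*p**2+p*k+4*p+2*k**2+2*k = -4*b*(2*p+k) + (-3*p+2*k+2)*(2*p+k); both groups contain (2*p+k), giving -(4*b+3*p-2*k-2)*(2*p+k).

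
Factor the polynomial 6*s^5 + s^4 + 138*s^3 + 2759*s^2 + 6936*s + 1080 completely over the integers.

Among the possible rational roots, s = −5 is a root, giving the factor (s + 5) and quotient 6*s^4 − 29*s^3 + 283*s^2 + 1344*s + 216.
Then s = −3 is a root, so (s + 3) is a factor; dividing leaves 6*s^3 − 47*s^2 + 424*s + 72.
Then s = −1/6 is a root, giving the factor (6*s + 1) and quotient s^2 − 8*s + 72.
The quadratic s^2 − 8*s + 72 has discriminant −224 < 0 and is irreducible over ℤ.

(6*s + 1)*(s + 3)*(s + 5)*(s^2 − 8*s + 72)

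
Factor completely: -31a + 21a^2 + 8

(3a - 1)(7a - 8)

Need a pair with product 21·8 = 168 and sum -31: that's -24 and -7.
Split the middle term: 21a^2 - 24a - 7a + 8 = 3a(7a - 8) - (7a - 8).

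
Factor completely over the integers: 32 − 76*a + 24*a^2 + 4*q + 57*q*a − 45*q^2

−(5*q − 8*a + 4)*(9*q + 3*a − 8)

Group: −9*q*(5*q − 8*a + 4) + (−3*a + 8)*(5*q − 8*a + 4); both groups contain (5*q − 8*a + 4).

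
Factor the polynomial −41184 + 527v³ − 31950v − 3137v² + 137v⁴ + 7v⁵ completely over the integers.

(7v + 11)(v + 13)(v − 6)(v² + 11v + 48)

By the rational root theorem, v = 6 is a root, so (v − 6) is a factor; dividing leaves 7v⁴ + 179v³ + 1601v² + 6469v + 6864.
Next, v = −11/7 is a root, so (7v + 11) divides it; the quotient is v³ + 24v² + 191v + 624.
Then v = −13 is a root, giving the factor (v + 13) and quotient v² + 11v + 48.
The quadratic v² + 11v + 48 has discriminant −71 < 0 and is irreducible over ℤ.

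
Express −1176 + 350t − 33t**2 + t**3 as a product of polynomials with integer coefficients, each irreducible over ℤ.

Among the possible rational roots, t = 14 is a root, so (t − 14) is a factor; dividing leaves t**2 − 19t + 84.
The remaining quadratic factors as (t − 7)(t − 12).

(t − 12)(t − 14)(t − 7)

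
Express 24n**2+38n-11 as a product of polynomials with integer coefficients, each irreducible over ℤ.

(4n-1)(6n+11)

Need a pair with product 24·(-11) = -264 and sum 38: that's 44 and -6.
Split the middle term: 24n**2+44n - 6n-11 = 4n(6n+11) - (6n+11).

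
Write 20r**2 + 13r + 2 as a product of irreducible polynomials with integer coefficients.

(4r + 1)(5r + 2)

Need a pair with product 20·2 = 40 and sum 13: that's 5 and 8.
Split the middle term: 20r**2 + 5r + 8r + 2 = 5r(4r + 1) + 2(4r + 1).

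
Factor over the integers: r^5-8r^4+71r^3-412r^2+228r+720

By the rational root theorem, r = 6 is a root, so (r-6) is a factor; dividing leaves r^4-2r^3+59r^2-58r-120.
Then r = 2 is a root, so (r-2) divides it; the quotient is r^3+59r+60.
Next, r = -1 is a root, so (r+1) divides it; the quotient is r^2-r+60.
The quadratic r^2-r+60 has discriminant -239 < 0 and is irreducible over ℤ.

(r+1)(r-2)(r-6)(r^2-r+60)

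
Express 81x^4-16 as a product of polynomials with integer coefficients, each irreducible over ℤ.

(3x+2)(3x-2)(9x^2+4)

Difference of squares twice: with A = 3x and B = 2, A⁴ − B⁴ = (A² − B²)(A² + B²), and A² − B² factors again.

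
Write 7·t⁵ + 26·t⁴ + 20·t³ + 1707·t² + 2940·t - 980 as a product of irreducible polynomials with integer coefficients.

Trying the rational-root candidates, t = -2 is a root, so (t + 2) divides it; the quotient is 7·t⁴ + 12·t³ - 4·t² + 1715·t - 490.
Next, t = -7 is a root, giving the factor (t + 7) and quotient 7·t³ - 37·t² + 255·t - 70.
Next, t = 2/7 is a root, so (7·t - 2) is a factor; dividing leaves t² - 5·t + 35.
The quadratic t² - 5·t + 35 has discriminant -115 < 0 and is irreducible over ℤ.

(7·t - 2)·(t + 2)·(t + 7)·(t² - 5·t + 35)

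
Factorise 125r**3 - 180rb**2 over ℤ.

5r(5r - 6b)(5r + 6b)

Pull out the common factor 5r; 25r**2 - 36b**2 is a difference of squares.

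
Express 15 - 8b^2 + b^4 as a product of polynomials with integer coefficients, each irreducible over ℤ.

(b^2 - 3)(b^2 - 5)

Substitute u = b^2 to get a quadratic in u, then factor.
b^2 - 5 is irreducible over ℤ (5 is not a perfect square).
b^2 - 3 is irreducible over ℤ (3 is not a perfect square).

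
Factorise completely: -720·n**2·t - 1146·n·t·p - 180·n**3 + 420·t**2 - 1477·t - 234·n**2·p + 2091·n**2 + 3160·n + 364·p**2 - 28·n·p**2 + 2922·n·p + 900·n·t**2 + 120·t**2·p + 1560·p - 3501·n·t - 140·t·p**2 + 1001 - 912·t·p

Group: 12·n·(-15·n**2 - 75·n·t - 2·n·p + 188·n - 10·t·p - 35·t + 26·p + 91) + (-12·t + 14·p + 11)·(-15·n**2 - 75·n·t - 2·n·p + 188·n - 10·t·p - 35·t + 26·p + 91); both groups contain (-15·n**2 - 75·n·t - 2·n·p + 188·n - 10·t·p - 35·t + 26·p + 91), so (12·n - 12·t + 14·p + 11) is a factor with cofactor -15·n**2 - 75·n·t - 2·n·p + 188·n - 10·t·p - 35·t + 26·p + 91.
The cofactor groups again: -15·n**2 - 75·n·t - 2·n·p + 188·n - 10·t·p - 35·t + 26·p + 91 = -n·(15·n + 2·p + 7) + (-5·t + 13)·(15·n + 2·p + 7); both groups contain (15·n + 2·p + 7), giving -(n + 5·t - 13)·(15·n + 2·p + 7).

-(12·n - 12·t + 14·p + 11)·(15·n + 2·p + 7)·(n + 5·t - 13)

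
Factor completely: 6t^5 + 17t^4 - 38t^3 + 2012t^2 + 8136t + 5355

(6t + 5)(t + 3)(t + 7)(t^2 - 8t + 51)

Trying the rational-root candidates, t = -5/6 is a root, so (6t + 5) divides it; the quotient is t^4 + 2t^3 - 8t^2 + 342t + 1071.
Then t = -3 is a root, so (t + 3) divides it; the quotient is t^3 - t^2 - 5t + 357.
Continuing, t = -7 is a root, so (t + 7) divides it; the quotient is t^2 - 8t + 51.
The quadratic t^2 - 8t + 51 has discriminant -140 < 0 and is irreducible over ℤ.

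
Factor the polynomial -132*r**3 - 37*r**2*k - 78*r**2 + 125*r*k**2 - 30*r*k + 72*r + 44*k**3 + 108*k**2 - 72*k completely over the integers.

-(r - k)*(12*r + 11*k - 6)*(11*r + 4*k + 12)

Group: r*(-132*r**2 - 169*r*k - 78*r - 44*k**2 - 108*k + 72) - k*(-132*r**2 - 169*r*k - 78*r - 44*k**2 - 108*k + 72); both groups contain (-132*r**2 - 169*r*k - 78*r - 44*k**2 - 108*k + 72), so (r - k) is a factor with cofactor -132*r**2 - 169*r*k - 78*r - 44*k**2 - 108*k + 72.
The cofactor groups again: -132*r**2 - 169*r*k - 78*r - 44*k**2 - 108*k + 72 = -12*r*(11*r + 4*k + 12) + (-11*k + 6)*(11*r + 4*k + 12); both groups contain (11*r + 4*k + 12), giving -(12*r + 11*k - 6)*(11*r + 4*k + 12).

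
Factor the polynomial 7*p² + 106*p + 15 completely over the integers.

(7*p + 1)*(p + 15)

Need a pair with product 7·15 = 105 and sum 106: that's 1 and 105.
Split the middle term: 7*p² + p + 105*p + 15 = p*(7*p + 1) + 15*(7*p + 1).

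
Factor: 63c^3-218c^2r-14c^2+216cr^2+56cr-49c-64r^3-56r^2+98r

(7c-4r-7)(9c-8r+7)(c-2r)

Group: 9c(7c^2-18cr-7c+8r^2+14r) + (-8r+7)(7c^2-18cr-7c+8r^2+14r); both groups contain (7c^2-18cr-7c+8r^2+14r), so (9c-8r+7) is a factor with cofactor 7c^2-18cr-7c+8r^2+14r.
The cofactor groups again: 7c^2-18cr-7c+8r^2+14r = 7c(c-2r) + (-4r-7)(c-2r); both groups contain (c-2r), giving (7c-4r-7)(c-2r).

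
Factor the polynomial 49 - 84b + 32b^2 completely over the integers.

Need a pair with product 32·49 = 1568 and sum -84: that's -56 and -28.
Split the middle term: 32b^2 - 56b - 28b + 49 = 8b(4b - 7) - 7(4b - 7).

(4b - 7)(8b - 7)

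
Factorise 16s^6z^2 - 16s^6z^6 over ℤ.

-16s^6z^2(z + 1)(z - 1)(z^2 + 1)

Pull out the common factor 16s^6z^2, leaving -z^4 + 1.
Recognize a difference of squares with the parts 1 and z^2.
-z^2 + 1 is again a difference of squares: (-z + 1)(z + 1).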